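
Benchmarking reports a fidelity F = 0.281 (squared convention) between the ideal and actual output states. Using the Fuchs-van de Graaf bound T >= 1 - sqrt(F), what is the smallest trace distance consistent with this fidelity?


Fuchs-van de Graaf (squared-fidelity convention): 1 - sqrt(F) <= T <= sqrt(1 - F).
Lower bound: T >= 1 - sqrt(F)
sqrt(F) = sqrt(0.281) = 0.5301
T >= 1 - 0.5301
T >= 0.4699

0.4699


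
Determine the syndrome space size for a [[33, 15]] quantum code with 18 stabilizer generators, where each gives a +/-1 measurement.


Each stabilizer generator gives a binary (+1 or -1) measurement outcome.
With 18 independent generators:
Total syndromes = 2^18
= 262144

262144


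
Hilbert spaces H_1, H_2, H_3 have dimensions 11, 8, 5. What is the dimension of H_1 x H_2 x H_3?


dim(H_1 x H_2 x H_3) = 11 * 8 * 5
= 88 * 5
= 440

440


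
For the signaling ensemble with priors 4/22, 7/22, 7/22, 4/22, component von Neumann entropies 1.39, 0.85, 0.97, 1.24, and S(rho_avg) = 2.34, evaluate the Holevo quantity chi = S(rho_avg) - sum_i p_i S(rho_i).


chi = S(rho) - sum_i p_i * S(rho_i)
Weighted entropy = 4/22 * 1.39 + 7/22 * 0.85 + 7/22 * 0.97 + 4/22 * 1.24
= 1.0573
chi = 2.34 - 1.0573
= 1.2827

1.2827


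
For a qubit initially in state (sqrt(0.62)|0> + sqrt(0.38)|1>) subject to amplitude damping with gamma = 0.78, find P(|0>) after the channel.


For amplitude damping with parameter gamma on state sqrt(a)|0> + sqrt(b)|1>:
alpha^2 = 0.62, beta^2 = 0.38
P(|0>) = alpha^2 + gamma * beta^2
= 0.62 + 0.78 * 0.38
= 0.62 + 0.2964
= 0.9164

0.9164


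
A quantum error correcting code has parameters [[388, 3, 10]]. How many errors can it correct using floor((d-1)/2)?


Code parameters: [[388, 3, 10]], distance d = 10.
Number of correctable errors = floor((d-1)/2)
= floor((10 - 1)/2)
= floor(9/2)
= 4

4


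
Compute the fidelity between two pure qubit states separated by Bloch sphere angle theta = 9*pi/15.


For states separated by angle theta on Bloch sphere:
F = cos^2(theta/2)
theta = 9*pi/15 = 1.8850
theta/2 = 0.9425
cos(theta/2) = 0.5878
F = 0.3455

0.3455


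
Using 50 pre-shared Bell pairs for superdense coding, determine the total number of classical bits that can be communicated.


Superdense coding allows 2 classical bits per shared entangled pair.
50 pair(s) -> 2 * 50 = 100 classical bits

100


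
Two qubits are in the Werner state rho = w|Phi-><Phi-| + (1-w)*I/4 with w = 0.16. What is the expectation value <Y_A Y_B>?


|Phi-> = (|00> - |11>)/sqrt(2)
For the pure Bell state, <Y_A Y_B> = +1 (Bell-state Pauli correlator).
The maximally-mixed part I/4 has tr(I/4 * P tensor P) = 0 for any traceless Pauli P.
So <Y_A Y_B>_rho = w * (+1) + (1 - w) * 0
= 0.16 * (+1)
= 0.1600

0.1600


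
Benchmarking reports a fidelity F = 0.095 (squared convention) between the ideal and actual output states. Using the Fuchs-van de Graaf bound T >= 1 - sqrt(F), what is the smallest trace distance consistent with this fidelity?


Fuchs-van de Graaf (squared-fidelity convention): 1 - sqrt(F) <= T <= sqrt(1 - F).
Lower bound: T >= 1 - sqrt(F)
sqrt(F) = sqrt(0.095) = 0.3082
T >= 1 - 0.3082
T >= 0.6918

0.6918


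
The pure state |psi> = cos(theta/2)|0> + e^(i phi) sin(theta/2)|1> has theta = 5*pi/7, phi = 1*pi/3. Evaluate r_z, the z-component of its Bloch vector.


theta = 2.2440, phi = 1.0472
r_z = cos(theta) = -0.6235

-0.6235


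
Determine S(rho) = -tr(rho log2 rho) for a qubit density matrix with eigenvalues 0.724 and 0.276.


S = -p*log2(p) - (1-p)*log2(1-p)
p = 0.7240, 1-p = 0.2760
= -0.7240 * log2(0.7240) - 0.2760 * log2(0.2760)
= -(-0.3373) - (-0.5126)
= 0.8499

0.8499


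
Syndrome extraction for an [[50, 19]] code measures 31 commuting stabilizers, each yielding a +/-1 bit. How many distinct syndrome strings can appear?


Each stabilizer generator gives a binary (+1 or -1) measurement outcome.
With 31 independent generators:
Total syndromes = 2^31
= 2147483648

2147483648


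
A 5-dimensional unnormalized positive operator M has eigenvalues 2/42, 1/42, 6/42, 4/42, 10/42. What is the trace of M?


tr(M) = sum of eigenvalues
= 2/42 + 1/42 + 6/42 + 4/42 + 10/42
= 23/42
= 0.5476

0.5476


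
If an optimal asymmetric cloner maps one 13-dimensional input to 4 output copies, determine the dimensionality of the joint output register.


Output space = H^(tensor 4) where dim(H) = 13
dim = 13^4
= 169 (after 2 factors)
= 2197 (after 3 factors)
= 28561 (after 4 factors)
= 28561

28561


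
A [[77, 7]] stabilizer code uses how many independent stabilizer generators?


For an [[n,k]] stabilizer code:
Number of stabilizer generators = n - k
= 77 - 7
= 70

70


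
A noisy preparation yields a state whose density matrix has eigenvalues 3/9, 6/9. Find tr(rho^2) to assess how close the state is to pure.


tr(rho^2) = sum of eigenvalues squared
= (3/9)^2 + (6/9)^2
= (9 + 36) / 81
= 45/81
= 0.5556

0.5556


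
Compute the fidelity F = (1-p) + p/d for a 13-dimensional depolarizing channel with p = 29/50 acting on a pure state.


F = (1-p) + p/d
= (1 - 0.5800) + 0.5800/13
= 0.4200 + 0.0446
= 0.4646

0.4646


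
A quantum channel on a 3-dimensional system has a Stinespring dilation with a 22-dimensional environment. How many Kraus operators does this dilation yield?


Tracing out the environment in an orthonormal basis {|i>_E} gives Kraus operators K_i = <i|_E U |0>_E.
Number of Kraus operators = dim(H_env) = d_env
= 22

22


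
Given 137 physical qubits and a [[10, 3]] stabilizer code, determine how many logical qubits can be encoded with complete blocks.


Each code block uses 10 physical qubits for 3 logical qubit(s).
Number of complete blocks = floor(137 / 10) = 13
Logical qubits = 13 * 3
= 39

39


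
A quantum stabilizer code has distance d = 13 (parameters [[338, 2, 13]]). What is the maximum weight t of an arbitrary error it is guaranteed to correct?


Code parameters: [[338, 2, 13]], distance d = 13.
Number of correctable errors = floor((d-1)/2)
= floor((13 - 1)/2)
= floor(12/2)
= 6

6


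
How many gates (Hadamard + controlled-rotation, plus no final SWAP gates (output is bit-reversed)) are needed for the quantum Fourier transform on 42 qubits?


Hadamard gates: 42
Controlled rotations: n*(n-1)/2 = 42*41/2 = 861
SWAP gates: 0 (omitted)
Total = 42 + 861
= 903

903


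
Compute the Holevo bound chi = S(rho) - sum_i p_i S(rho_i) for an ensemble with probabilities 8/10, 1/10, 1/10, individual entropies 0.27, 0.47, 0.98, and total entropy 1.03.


chi = S(rho) - sum_i p_i * S(rho_i)
Weighted entropy = 8/10 * 0.27 + 1/10 * 0.47 + 1/10 * 0.98
= 0.3610
chi = 1.03 - 0.3610
= 0.6690

0.6690


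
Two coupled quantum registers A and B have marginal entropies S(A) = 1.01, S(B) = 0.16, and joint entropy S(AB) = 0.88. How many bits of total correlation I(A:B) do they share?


I(A:B) = S(A) + S(B) - S(AB)
= 1.01 + 0.16 - 0.88
= 0.2900

0.2900


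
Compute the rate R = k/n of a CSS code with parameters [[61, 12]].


Code rate R = k/n
= 12/61
= 0.1967

0.1967


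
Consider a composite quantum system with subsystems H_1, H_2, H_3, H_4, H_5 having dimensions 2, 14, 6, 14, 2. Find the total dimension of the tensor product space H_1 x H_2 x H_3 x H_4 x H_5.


dim(H_1 x H_2 x H_3 x H_4 x H_5) = 2 * 14 * 6 * 14 * 2
= 28 * 6 * 14 * 2
= 168 * 14 * 2
= 2352 * 2
= 4704

4704


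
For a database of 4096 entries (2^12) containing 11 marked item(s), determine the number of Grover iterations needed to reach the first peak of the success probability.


After j Grover iterations the success probability is P(j) = sin^2((2j+1)*theta), where sin(theta) = sqrt(k/N).
N = 2^12 = 4096, k = 11
sin(theta) = sqrt(k/N) = 0.05182226235
theta = arcsin(sqrt(k/N)) = 0.05184548561 rad
P(j) reaches its first maximum when (2j+1)*theta is as close as possible to pi/2, i.e. j = round(pi/(4*theta) - 1/2).
pi/(4*theta) - 1/2 = 14.6488
(For comparison, the common estimate pi/4 * sqrt(N/k) = 15.1556; the exact maximiser is used here.)
Optimal iterations = 15

15


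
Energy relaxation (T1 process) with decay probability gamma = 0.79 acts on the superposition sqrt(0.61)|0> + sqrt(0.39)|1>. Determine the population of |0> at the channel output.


For amplitude damping with parameter gamma on state sqrt(a)|0> + sqrt(b)|1>:
alpha^2 = 0.61, beta^2 = 0.39
P(|0>) = alpha^2 + gamma * beta^2
= 0.61 + 0.79 * 0.39
= 0.61 + 0.3081
= 0.9181

0.9181


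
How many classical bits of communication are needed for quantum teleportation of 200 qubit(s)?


Quantum teleportation requires 2 classical bits per qubit teleported.
200 qubit(s) -> 2 * 200 = 400 classical bits

400


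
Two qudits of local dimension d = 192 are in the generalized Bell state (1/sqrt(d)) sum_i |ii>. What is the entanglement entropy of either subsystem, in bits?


For a maximally entangled state in d x d:
S = log2(d) = log2(192)
= 7.5850

7.5850


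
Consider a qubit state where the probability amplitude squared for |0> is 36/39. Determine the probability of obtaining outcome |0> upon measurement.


|alpha|^2 = 36/39 = 0.9231
|beta|^2 = 1 - 36/39 = 3/39 = 0.0769
P(|0>) = |alpha|^2 = 0.9231

0.9231


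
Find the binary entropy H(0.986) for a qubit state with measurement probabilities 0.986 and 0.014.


S = -p*log2(p) - (1-p)*log2(1-p)
p = 0.9860, 1-p = 0.0140
= -0.9860 * log2(0.9860) - 0.0140 * log2(0.0140)
= -(-0.0201) - (-0.0862)
= 0.1063

0.1063


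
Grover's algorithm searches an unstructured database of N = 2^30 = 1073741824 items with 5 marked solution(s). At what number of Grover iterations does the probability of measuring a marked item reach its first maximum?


After j Grover iterations the success probability is P(j) = sin^2((2j+1)*theta), where sin(theta) = sqrt(k/N).
N = 2^30 = 1073741824, k = 5
sin(theta) = sqrt(k/N) = 6.82393792e-05
theta = arcsin(sqrt(k/N)) = 6.823937925e-05 rad
P(j) reaches its first maximum when (2j+1)*theta is as close as possible to pi/2, i.e. j = round(pi/(4*theta) - 1/2).
pi/(4*theta) - 1/2 = 11508.9564
(For comparison, the common estimate pi/4 * sqrt(N/k) = 11509.4565; the exact maximiser is used here.)
Optimal iterations = 11509

11509


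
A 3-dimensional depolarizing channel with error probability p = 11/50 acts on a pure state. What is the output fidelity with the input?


F = (1-p) + p/d
= (1 - 0.2200) + 0.2200/3
= 0.7800 + 0.0733
= 0.8533

0.8533


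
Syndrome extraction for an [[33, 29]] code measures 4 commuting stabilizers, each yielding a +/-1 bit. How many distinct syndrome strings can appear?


Each stabilizer generator gives a binary (+1 or -1) measurement outcome.
With 4 independent generators:
Total syndromes = 2^4
= 16

16


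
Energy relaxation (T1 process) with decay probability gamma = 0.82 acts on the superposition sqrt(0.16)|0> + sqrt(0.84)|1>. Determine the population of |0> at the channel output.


For amplitude damping with parameter gamma on state sqrt(a)|0> + sqrt(b)|1>:
alpha^2 = 0.16, beta^2 = 0.84
P(|0>) = alpha^2 + gamma * beta^2
= 0.16 + 0.82 * 0.84
= 0.16 + 0.6888
= 0.8488

0.8488


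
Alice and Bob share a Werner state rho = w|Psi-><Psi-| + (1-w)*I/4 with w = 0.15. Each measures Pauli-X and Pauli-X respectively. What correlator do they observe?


|Psi-> = (|01> - |10>)/sqrt(2)
For the pure Bell state, <X_A X_B> = -1 (Bell-state Pauli correlator).
The maximally-mixed part I/4 has tr(I/4 * P tensor P) = 0 for any traceless Pauli P.
So <X_A X_B>_rho = w * (-1) + (1 - w) * 0
= 0.15 * (-1)
= -0.1500

-0.1500


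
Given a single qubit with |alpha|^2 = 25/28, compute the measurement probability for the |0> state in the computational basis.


|alpha|^2 = 25/28 = 0.8929
|beta|^2 = 1 - 25/28 = 3/28 = 0.1071
P(|0>) = |alpha|^2 = 0.8929

0.8929


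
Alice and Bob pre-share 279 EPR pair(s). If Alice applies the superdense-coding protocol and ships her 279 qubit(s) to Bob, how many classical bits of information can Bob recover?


Superdense coding allows 2 classical bits per shared entangled pair.
279 pair(s) -> 2 * 279 = 558 classical bits

558


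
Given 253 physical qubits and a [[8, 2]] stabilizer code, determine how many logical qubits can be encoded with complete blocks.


Each code block uses 8 physical qubits for 2 logical qubit(s).
Number of complete blocks = floor(253 / 8) = 31
Logical qubits = 31 * 2
= 62

62


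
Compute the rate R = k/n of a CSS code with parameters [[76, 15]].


Code rate R = k/n
= 15/76
= 0.1974

0.1974


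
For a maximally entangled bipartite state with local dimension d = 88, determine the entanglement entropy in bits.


For a maximally entangled state in d x d:
S = log2(d) = log2(88)
= 6.4594

6.4594


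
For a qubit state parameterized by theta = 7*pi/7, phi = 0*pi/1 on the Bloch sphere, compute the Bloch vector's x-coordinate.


theta = 3.1416, phi = 0.0000
r_x = sin(theta)*cos(phi) = 0.0000 * 1.0000
r_x = 0.0000

0.0000


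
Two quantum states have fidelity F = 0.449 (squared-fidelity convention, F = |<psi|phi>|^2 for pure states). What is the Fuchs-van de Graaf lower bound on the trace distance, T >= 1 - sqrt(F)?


Fuchs-van de Graaf (squared-fidelity convention): 1 - sqrt(F) <= T <= sqrt(1 - F).
Lower bound: T >= 1 - sqrt(F)
sqrt(F) = sqrt(0.449) = 0.6701
T >= 1 - 0.6701
T >= 0.3299

0.3299


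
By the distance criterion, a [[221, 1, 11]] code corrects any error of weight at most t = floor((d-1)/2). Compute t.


Code parameters: [[221, 1, 11]], distance d = 11.
Number of correctable errors = floor((d-1)/2)
= floor((11 - 1)/2)
= floor(10/2)
= 5

5


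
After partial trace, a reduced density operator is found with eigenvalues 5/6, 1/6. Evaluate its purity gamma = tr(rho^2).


tr(rho^2) = sum of eigenvalues squared
= (5/6)^2 + (1/6)^2
= (25 + 1) / 36
= 26/36
= 0.7222

0.7222


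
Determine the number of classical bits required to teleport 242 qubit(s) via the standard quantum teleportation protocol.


Quantum teleportation requires 2 classical bits per qubit teleported.
242 qubit(s) -> 2 * 242 = 484 classical bits

484


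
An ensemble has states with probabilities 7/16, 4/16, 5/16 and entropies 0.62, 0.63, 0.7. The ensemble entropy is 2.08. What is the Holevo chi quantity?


chi = S(rho) - sum_i p_i * S(rho_i)
Weighted entropy = 7/16 * 0.62 + 4/16 * 0.63 + 5/16 * 0.7
= 0.6475
chi = 2.08 - 0.6475
= 1.4325

1.4325


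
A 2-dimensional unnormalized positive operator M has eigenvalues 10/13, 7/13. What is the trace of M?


tr(M) = sum of eigenvalues
= 10/13 + 7/13
= 17/13
= 1.3077

1.3077


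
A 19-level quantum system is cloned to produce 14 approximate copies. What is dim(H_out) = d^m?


Output space = H^(tensor 14) where dim(H) = 19
dim = 19^14
= 361 (after 2 factors)
= 6859 (after 3 factors)
= 130321 (after 4 factors)
= 2476099 (after 5 factors)
= 47045881 (after 6 factors)
= 893871739 (after 7 factors)
= 16983563041 (after 8 factors)
= 322687697779 (after 9 factors)
= 6131066257801 (after 10 factors)
= 116490258898219 (after 11 factors)
= 2213314919066161 (after 12 factors)
= 42052983462257059 (after 13 factors)
= 799006685782884121 (after 14 factors)
= 799006685782884121

799006685782884121


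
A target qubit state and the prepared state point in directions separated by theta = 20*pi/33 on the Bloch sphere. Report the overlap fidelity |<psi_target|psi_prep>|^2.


For states separated by angle theta on Bloch sphere:
F = cos^2(theta/2)
theta = 20*pi/33 = 1.9040
theta/2 = 0.9520
cos(theta/2) = 0.5801
F = 0.3365

0.3365


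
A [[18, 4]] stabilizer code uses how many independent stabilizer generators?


For an [[n,k]] stabilizer code:
Number of stabilizer generators = n - k
= 18 - 4
= 14

14


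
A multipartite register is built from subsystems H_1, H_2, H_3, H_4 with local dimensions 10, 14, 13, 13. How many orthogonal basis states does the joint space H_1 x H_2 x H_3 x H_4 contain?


dim(H_1 x H_2 x H_3 x H_4) = 10 * 14 * 13 * 13
= 140 * 13 * 13
= 1820 * 13
= 23660

23660


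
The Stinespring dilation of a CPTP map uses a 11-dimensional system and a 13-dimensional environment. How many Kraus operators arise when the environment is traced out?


Tracing out the environment in an orthonormal basis {|i>_E} gives Kraus operators K_i = <i|_E U |0>_E.
Number of Kraus operators = dim(H_env) = d_env
= 13

13


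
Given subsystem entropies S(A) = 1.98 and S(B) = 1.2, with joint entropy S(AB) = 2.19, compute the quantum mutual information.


I(A:B) = S(A) + S(B) - S(AB)
= 1.98 + 1.2 - 2.19
= 0.9900

0.9900


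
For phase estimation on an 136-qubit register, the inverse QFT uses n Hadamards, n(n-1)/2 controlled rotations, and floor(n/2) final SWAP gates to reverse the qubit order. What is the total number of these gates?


Hadamard gates: 136
Controlled rotations: n*(n-1)/2 = 136*135/2 = 9180
SWAP gates: floor(n/2) = floor(136/2) = 68
Total = 136 + 9180 + 68
= 9384

9384


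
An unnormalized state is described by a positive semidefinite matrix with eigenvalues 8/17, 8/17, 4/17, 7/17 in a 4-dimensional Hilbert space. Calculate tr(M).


tr(M) = sum of eigenvalues
= 8/17 + 8/17 + 4/17 + 7/17
= 27/17
= 1.5882

1.5882


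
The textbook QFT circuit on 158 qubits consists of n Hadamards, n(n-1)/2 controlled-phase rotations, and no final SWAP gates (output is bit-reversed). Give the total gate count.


Hadamard gates: 158
Controlled rotations: n*(n-1)/2 = 158*157/2 = 12403
SWAP gates: 0 (omitted)
Total = 158 + 12403
= 12561

12561


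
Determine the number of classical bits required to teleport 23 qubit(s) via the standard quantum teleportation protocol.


Quantum teleportation requires 2 classical bits per qubit teleported.
23 qubit(s) -> 2 * 23 = 46 classical bits

46


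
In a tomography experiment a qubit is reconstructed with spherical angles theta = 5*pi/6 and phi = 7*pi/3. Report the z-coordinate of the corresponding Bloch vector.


theta = 2.6180, phi = 7.3304
r_z = cos(theta) = -0.8660

-0.8660


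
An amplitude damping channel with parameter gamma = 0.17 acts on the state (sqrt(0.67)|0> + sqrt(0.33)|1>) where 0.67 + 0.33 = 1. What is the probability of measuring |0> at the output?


For amplitude damping with parameter gamma on state sqrt(a)|0> + sqrt(b)|1>:
alpha^2 = 0.67, beta^2 = 0.33
P(|0>) = alpha^2 + gamma * beta^2
= 0.67 + 0.17 * 0.33
= 0.67 + 0.0561
= 0.7261

0.7261


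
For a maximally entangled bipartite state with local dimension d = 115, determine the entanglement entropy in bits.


For a maximally entangled state in d x d:
S = log2(d) = log2(115)
= 6.8455

6.8455


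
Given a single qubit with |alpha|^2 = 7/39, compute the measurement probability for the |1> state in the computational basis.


|alpha|^2 = 7/39 = 0.1795
|beta|^2 = 1 - 7/39 = 32/39 = 0.8205
P(|1>) = |beta|^2 = 0.8205

0.8205


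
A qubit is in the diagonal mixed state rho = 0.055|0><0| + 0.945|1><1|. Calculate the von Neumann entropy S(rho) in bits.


S = -p*log2(p) - (1-p)*log2(1-p)
p = 0.0550, 1-p = 0.9450
= -0.0550 * log2(0.0550) - 0.9450 * log2(0.9450)
= -(-0.2301) - (-0.0771)
= 0.3073

0.3073


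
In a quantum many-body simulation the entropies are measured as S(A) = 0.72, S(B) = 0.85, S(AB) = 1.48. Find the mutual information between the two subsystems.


I(A:B) = S(A) + S(B) - S(AB)
= 0.72 + 0.85 - 1.48
= 0.0900

0.0900


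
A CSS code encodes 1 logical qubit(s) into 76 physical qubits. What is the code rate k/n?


Code rate R = k/n
= 1/76
= 0.0132

0.0132


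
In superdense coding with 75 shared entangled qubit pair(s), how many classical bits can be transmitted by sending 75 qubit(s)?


Superdense coding allows 2 classical bits per shared entangled pair.
75 pair(s) -> 2 * 75 = 150 classical bits

150


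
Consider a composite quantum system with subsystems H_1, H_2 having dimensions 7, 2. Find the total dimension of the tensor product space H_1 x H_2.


dim(H_1 x H_2) = 7 * 2
= 14

14


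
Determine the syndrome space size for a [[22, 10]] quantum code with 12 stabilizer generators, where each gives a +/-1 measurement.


Each stabilizer generator gives a binary (+1 or -1) measurement outcome.
With 12 independent generators:
Total syndromes = 2^12
= 4096

4096


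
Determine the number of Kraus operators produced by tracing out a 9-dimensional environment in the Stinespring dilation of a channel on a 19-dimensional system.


Tracing out the environment in an orthonormal basis {|i>_E} gives Kraus operators K_i = <i|_E U |0>_E.
Number of Kraus operators = dim(H_env) = d_env
= 9

9


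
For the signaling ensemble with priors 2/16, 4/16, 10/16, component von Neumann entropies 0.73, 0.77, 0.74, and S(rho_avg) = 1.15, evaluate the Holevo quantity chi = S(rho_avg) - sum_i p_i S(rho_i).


chi = S(rho) - sum_i p_i * S(rho_i)
Weighted entropy = 2/16 * 0.73 + 4/16 * 0.77 + 10/16 * 0.74
= 0.7463
chi = 1.15 - 0.7463
= 0.4037

0.4037


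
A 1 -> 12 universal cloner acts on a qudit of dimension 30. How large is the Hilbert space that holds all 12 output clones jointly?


Output space = H^(tensor 12) where dim(H) = 30
dim = 30^12
= 900 (after 2 factors)
= 27000 (after 3 factors)
= 810000 (after 4 factors)
= 24300000 (after 5 factors)
= 729000000 (after 6 factors)
= 21870000000 (after 7 factors)
= 656100000000 (after 8 factors)
= 19683000000000 (after 9 factors)
= 590490000000000 (after 10 factors)
= 17714700000000000 (after 11 factors)
= 531441000000000000 (after 12 factors)
= 531441000000000000

531441000000000000


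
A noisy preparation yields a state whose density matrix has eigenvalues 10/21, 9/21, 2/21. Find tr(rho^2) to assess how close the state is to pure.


tr(rho^2) = sum of eigenvalues squared
= (10/21)^2 + (9/21)^2 + (2/21)^2
= (100 + 81 + 4) / 441
= 185/441
= 0.4195

0.4195


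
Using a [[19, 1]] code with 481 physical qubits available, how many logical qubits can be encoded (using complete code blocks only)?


Each code block uses 19 physical qubits for 1 logical qubit(s).
Number of complete blocks = floor(481 / 19) = 25
Logical qubits = 25 * 1
= 25

25


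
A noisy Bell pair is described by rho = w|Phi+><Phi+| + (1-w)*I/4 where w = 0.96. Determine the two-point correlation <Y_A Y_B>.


|Phi+> = (|00> + |11>)/sqrt(2)
For the pure Bell state, <Y_A Y_B> = -1 (Bell-state Pauli correlator).
The maximally-mixed part I/4 has tr(I/4 * P tensor P) = 0 for any traceless Pauli P.
So <Y_A Y_B>_rho = w * (-1) + (1 - w) * 0
= 0.96 * (-1)
= -0.9600

-0.9600


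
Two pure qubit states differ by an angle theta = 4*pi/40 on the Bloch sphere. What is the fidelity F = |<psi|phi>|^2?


For states separated by angle theta on Bloch sphere:
F = cos^2(theta/2)
theta = 4*pi/40 = 0.3142
theta/2 = 0.1571
cos(theta/2) = 0.9877
F = 0.9755

0.9755


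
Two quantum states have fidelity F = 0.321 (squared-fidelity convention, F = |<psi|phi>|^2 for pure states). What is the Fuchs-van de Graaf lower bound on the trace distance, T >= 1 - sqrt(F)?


Fuchs-van de Graaf (squared-fidelity convention): 1 - sqrt(F) <= T <= sqrt(1 - F).
Lower bound: T >= 1 - sqrt(F)
sqrt(F) = sqrt(0.321) = 0.5666
T >= 1 - 0.5666
T >= 0.4334

0.4334


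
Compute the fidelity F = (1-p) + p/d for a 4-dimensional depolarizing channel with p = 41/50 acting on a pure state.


F = (1-p) + p/d
= (1 - 0.8200) + 0.8200/4
= 0.1800 + 0.2050
= 0.3850

0.3850


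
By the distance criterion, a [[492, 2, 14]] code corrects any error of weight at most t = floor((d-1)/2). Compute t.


Code parameters: [[492, 2, 14]], distance d = 14.
Number of correctable errors = floor((d-1)/2)
= floor((14 - 1)/2)
= floor(13/2)
= 6

6


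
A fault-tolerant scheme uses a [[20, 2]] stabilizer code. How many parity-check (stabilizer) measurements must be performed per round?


For an [[n,k]] stabilizer code:
Number of stabilizer generators = n - k
= 20 - 2
= 18

18


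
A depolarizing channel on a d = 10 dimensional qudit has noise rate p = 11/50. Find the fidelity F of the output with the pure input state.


F = (1-p) + p/d
= (1 - 0.2200) + 0.2200/10
= 0.7800 + 0.0220
= 0.8020

0.8020


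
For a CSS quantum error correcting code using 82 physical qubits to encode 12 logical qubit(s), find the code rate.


Code rate R = k/n
= 12/82
= 0.1463

0.1463


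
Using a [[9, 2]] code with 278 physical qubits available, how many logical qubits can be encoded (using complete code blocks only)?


Each code block uses 9 physical qubits for 2 logical qubit(s).
Number of complete blocks = floor(278 / 9) = 30
Logical qubits = 30 * 2
= 60

60


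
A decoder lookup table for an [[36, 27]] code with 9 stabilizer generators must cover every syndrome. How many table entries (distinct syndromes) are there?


Each stabilizer generator gives a binary (+1 or -1) measurement outcome.
With 9 independent generators:
Total syndromes = 2^9
= 512

512


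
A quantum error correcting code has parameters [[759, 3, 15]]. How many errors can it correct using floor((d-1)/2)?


Code parameters: [[759, 3, 15]], distance d = 15.
Number of correctable errors = floor((d-1)/2)
= floor((15 - 1)/2)
= floor(14/2)
= 7

7


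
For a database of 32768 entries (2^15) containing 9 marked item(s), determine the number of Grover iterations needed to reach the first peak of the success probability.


After j Grover iterations the success probability is P(j) = sin^2((2j+1)*theta), where sin(theta) = sqrt(k/N).
N = 2^15 = 32768, k = 9
sin(theta) = sqrt(k/N) = 0.01657281518
theta = arcsin(sqrt(k/N)) = 0.01657357392 rad
P(j) reaches its first maximum when (2j+1)*theta is as close as possible to pi/2, i.e. j = round(pi/(4*theta) - 1/2).
pi/(4*theta) - 1/2 = 46.8886
(For comparison, the common estimate pi/4 * sqrt(N/k) = 47.3908; the exact maximiser is used here.)
Optimal iterations = 47

47


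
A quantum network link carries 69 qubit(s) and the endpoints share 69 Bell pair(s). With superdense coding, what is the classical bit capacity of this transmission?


Superdense coding allows 2 classical bits per shared entangled pair.
69 pair(s) -> 2 * 69 = 138 classical bits

138


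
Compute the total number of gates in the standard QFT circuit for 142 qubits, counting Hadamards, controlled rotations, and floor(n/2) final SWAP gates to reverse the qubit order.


Hadamard gates: 142
Controlled rotations: n*(n-1)/2 = 142*141/2 = 10011
SWAP gates: floor(n/2) = floor(142/2) = 71
Total = 142 + 10011 + 71
= 10224

10224


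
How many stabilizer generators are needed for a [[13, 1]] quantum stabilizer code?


For an [[n,k]] stabilizer code:
Number of stabilizer generators = n - k
= 13 - 1
= 12

12


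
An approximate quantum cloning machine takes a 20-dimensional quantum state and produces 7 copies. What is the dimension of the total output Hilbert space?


Output space = H^(tensor 7) where dim(H) = 20
dim = 20^7
= 400 (after 2 factors)
= 8000 (after 3 factors)
= 160000 (after 4 factors)
= 3200000 (after 5 factors)
= 64000000 (after 6 factors)
= 1280000000 (after 7 factors)
= 1280000000

1280000000


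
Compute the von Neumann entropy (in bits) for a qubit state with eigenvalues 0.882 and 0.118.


S = -p*log2(p) - (1-p)*log2(1-p)
p = 0.8820, 1-p = 0.1180
= -0.8820 * log2(0.8820) - 0.1180 * log2(0.1180)
= -(-0.1598) - (-0.3638)
= 0.5236

0.5236


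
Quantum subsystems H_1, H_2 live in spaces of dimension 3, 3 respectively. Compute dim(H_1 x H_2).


dim(H_1 x H_2) = 3 * 3
= 9

9


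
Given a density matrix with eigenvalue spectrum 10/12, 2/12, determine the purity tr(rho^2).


tr(rho^2) = sum of eigenvalues squared
= (10/12)^2 + (2/12)^2
= (100 + 4) / 144
= 104/144
= 0.7222

0.7222


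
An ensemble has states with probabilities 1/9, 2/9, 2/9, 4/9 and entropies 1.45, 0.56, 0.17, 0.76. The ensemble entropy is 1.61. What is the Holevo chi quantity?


chi = S(rho) - sum_i p_i * S(rho_i)
Weighted entropy = 1/9 * 1.45 + 2/9 * 0.56 + 2/9 * 0.17 + 4/9 * 0.76
= 0.6611
chi = 1.61 - 0.6611
= 0.9489

0.9489


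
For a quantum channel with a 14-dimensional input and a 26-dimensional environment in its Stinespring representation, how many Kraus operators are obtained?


Tracing out the environment in an orthonormal basis {|i>_E} gives Kraus operators K_i = <i|_E U |0>_E.
Number of Kraus operators = dim(H_env) = d_env
= 26

26


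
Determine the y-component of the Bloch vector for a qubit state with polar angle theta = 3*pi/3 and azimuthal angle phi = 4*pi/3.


theta = 3.1416, phi = 4.1888
r_y = sin(theta)*sin(phi) = 0.0000 * -0.8660
r_y = 0.0000

0.0000


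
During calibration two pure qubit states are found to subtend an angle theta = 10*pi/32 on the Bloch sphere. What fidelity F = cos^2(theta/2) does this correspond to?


For states separated by angle theta on Bloch sphere:
F = cos^2(theta/2)
theta = 10*pi/32 = 0.9817
theta/2 = 0.4909
cos(theta/2) = 0.8819
F = 0.7778

0.7778


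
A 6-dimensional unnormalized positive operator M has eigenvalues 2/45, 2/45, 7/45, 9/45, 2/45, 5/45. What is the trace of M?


tr(M) = sum of eigenvalues
= 2/45 + 2/45 + 7/45 + 9/45 + 2/45 + 5/45
= 27/45
= 0.6000

0.6000


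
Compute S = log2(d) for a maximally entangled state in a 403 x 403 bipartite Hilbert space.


For a maximally entangled state in d x d:
S = log2(d) = log2(403)
= 8.6546

8.6546


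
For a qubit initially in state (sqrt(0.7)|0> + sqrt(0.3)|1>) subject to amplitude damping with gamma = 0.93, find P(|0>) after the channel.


For amplitude damping with parameter gamma on state sqrt(a)|0> + sqrt(b)|1>:
alpha^2 = 0.7, beta^2 = 0.3
P(|0>) = alpha^2 + gamma * beta^2
= 0.7 + 0.93 * 0.3
= 0.7 + 0.2790
= 0.9790

0.9790


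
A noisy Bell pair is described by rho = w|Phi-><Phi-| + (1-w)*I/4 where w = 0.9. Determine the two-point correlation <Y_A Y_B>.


|Phi-> = (|00> - |11>)/sqrt(2)
For the pure Bell state, <Y_A Y_B> = +1 (Bell-state Pauli correlator).
The maximally-mixed part I/4 has tr(I/4 * P tensor P) = 0 for any traceless Pauli P.
So <Y_A Y_B>_rho = w * (+1) + (1 - w) * 0
= 0.9 * (+1)
= 0.9000

0.9000


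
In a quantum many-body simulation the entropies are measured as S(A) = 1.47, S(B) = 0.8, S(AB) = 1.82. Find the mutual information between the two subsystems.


I(A:B) = S(A) + S(B) - S(AB)
= 1.47 + 0.8 - 1.82
= 0.4500

0.4500


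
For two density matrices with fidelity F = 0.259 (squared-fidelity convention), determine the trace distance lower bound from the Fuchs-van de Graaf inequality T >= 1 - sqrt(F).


Fuchs-van de Graaf (squared-fidelity convention): 1 - sqrt(F) <= T <= sqrt(1 - F).
Lower bound: T >= 1 - sqrt(F)
sqrt(F) = sqrt(0.259) = 0.5089
T >= 1 - 0.5089
T >= 0.4911

0.4911


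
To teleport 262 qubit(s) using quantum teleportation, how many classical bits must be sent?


Quantum teleportation requires 2 classical bits per qubit teleported.
262 qubit(s) -> 2 * 262 = 524 classical bits

524


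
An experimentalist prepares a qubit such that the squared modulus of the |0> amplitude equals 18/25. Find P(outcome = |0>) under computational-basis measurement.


|alpha|^2 = 18/25 = 0.7200
|beta|^2 = 1 - 18/25 = 7/25 = 0.2800
P(|0>) = |alpha|^2 = 0.7200

0.7200


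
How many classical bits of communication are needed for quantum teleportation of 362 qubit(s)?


Quantum teleportation requires 2 classical bits per qubit teleported.
362 qubit(s) -> 2 * 362 = 724 classical bits

724


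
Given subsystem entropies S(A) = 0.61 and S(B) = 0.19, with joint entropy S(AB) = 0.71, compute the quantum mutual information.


I(A:B) = S(A) + S(B) - S(AB)
= 0.61 + 0.19 - 0.71
= 0.0900

0.0900


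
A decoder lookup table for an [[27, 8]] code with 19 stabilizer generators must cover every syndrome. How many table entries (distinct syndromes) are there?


Each stabilizer generator gives a binary (+1 or -1) measurement outcome.
With 19 independent generators:
Total syndromes = 2^19
= 524288

524288


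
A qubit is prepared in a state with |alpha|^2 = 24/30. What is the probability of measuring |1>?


|alpha|^2 = 24/30 = 0.8000
|beta|^2 = 1 - 24/30 = 6/30 = 0.2000
P(|1>) = |beta|^2 = 0.2000

0.2000


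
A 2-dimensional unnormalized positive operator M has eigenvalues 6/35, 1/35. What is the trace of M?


tr(M) = sum of eigenvalues
= 6/35 + 1/35
= 7/35
= 0.2000

0.2000


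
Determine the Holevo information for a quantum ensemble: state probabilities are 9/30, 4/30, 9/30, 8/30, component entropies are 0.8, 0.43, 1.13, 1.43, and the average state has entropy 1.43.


chi = S(rho) - sum_i p_i * S(rho_i)
Weighted entropy = 9/30 * 0.8 + 4/30 * 0.43 + 9/30 * 1.13 + 8/30 * 1.43
= 1.0177
chi = 1.43 - 1.0177
= 0.4123

0.4123


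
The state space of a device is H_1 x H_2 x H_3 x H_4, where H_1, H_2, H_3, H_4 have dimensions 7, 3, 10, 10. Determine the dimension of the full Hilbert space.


dim(H_1 x H_2 x H_3 x H_4) = 7 * 3 * 10 * 10
= 21 * 10 * 10
= 210 * 10
= 2100

2100


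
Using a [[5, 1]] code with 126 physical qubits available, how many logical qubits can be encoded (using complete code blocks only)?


Each code block uses 5 physical qubits for 1 logical qubit(s).
Number of complete blocks = floor(126 / 5) = 25
Logical qubits = 25 * 1
= 25

25


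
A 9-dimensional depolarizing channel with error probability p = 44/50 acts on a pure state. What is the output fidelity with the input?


F = (1-p) + p/d
= (1 - 0.8800) + 0.8800/9
= 0.1200 + 0.0978
= 0.2178

0.2178


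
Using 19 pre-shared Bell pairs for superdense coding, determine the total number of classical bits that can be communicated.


Superdense coding allows 2 classical bits per shared entangled pair.
19 pair(s) -> 2 * 19 = 38 classical bits

38


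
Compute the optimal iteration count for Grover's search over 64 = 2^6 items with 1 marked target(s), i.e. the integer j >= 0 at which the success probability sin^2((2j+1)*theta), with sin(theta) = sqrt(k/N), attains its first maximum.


After j Grover iterations the success probability is P(j) = sin^2((2j+1)*theta), where sin(theta) = sqrt(k/N).
N = 2^6 = 64, k = 1
sin(theta) = sqrt(k/N) = 0.125
theta = arcsin(sqrt(k/N)) = 0.1253278312 rad
P(j) reaches its first maximum when (2j+1)*theta is as close as possible to pi/2, i.e. j = round(pi/(4*theta) - 1/2).
pi/(4*theta) - 1/2 = 5.7667
(For comparison, the common estimate pi/4 * sqrt(N/k) = 6.2832; the exact maximiser is used here.)
Optimal iterations = 6

6


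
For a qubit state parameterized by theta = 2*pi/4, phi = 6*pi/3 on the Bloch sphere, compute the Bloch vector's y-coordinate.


theta = 1.5708, phi = 6.2832
r_y = sin(theta)*sin(phi) = 1.0000 * 0.0000
r_y = 0.0000

0.0000


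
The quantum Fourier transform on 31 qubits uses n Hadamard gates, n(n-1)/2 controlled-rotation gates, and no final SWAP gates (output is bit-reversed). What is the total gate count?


Hadamard gates: 31
Controlled rotations: n*(n-1)/2 = 31*30/2 = 465
SWAP gates: 0 (omitted)
Total = 31 + 465
= 496

496


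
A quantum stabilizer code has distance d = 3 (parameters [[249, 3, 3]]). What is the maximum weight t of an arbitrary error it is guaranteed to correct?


Code parameters: [[249, 3, 3]], distance d = 3.
Number of correctable errors = floor((d-1)/2)
= floor((3 - 1)/2)
= floor(2/2)
= 1

1


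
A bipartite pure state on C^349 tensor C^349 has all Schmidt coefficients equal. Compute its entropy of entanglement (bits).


For a maximally entangled state in d x d:
S = log2(d) = log2(349)
= 8.4471

8.4471


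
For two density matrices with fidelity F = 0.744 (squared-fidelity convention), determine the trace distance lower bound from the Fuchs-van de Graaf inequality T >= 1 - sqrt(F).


Fuchs-van de Graaf (squared-fidelity convention): 1 - sqrt(F) <= T <= sqrt(1 - F).
Lower bound: T >= 1 - sqrt(F)
sqrt(F) = sqrt(0.744) = 0.8626
T >= 1 - 0.8626
T >= 0.1374

0.1374


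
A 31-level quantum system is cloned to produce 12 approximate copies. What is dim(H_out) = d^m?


Output space = H^(tensor 12) where dim(H) = 31
dim = 31^12
= 961 (after 2 factors)
= 29791 (after 3 factors)
= 923521 (after 4 factors)
= 28629151 (after 5 factors)
= 887503681 (after 6 factors)
= 27512614111 (after 7 factors)
= 852891037441 (after 8 factors)
= 26439622160671 (after 9 factors)
= 819628286980801 (after 10 factors)
= 25408476896404831 (after 11 factors)
= 787662783788549761 (after 12 factors)
= 787662783788549761

787662783788549761


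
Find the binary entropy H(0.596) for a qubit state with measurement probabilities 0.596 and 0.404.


S = -p*log2(p) - (1-p)*log2(1-p)
p = 0.5960, 1-p = 0.4040
= -0.5960 * log2(0.5960) - 0.4040 * log2(0.4040)
= -(-0.4450) - (-0.5283)
= 0.9732

0.9732


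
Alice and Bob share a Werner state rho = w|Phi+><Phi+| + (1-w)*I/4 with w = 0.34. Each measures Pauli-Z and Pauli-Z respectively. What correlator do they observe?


|Phi+> = (|00> + |11>)/sqrt(2)
For the pure Bell state, <Z_A Z_B> = +1 (Bell-state Pauli correlator).
The maximally-mixed part I/4 has tr(I/4 * P tensor P) = 0 for any traceless Pauli P.
So <Z_A Z_B>_rho = w * (+1) + (1 - w) * 0
= 0.34 * (+1)
= 0.3400

0.3400


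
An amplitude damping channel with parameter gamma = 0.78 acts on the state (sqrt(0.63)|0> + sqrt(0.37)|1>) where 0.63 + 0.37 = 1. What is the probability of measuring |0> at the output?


For amplitude damping with parameter gamma on state sqrt(a)|0> + sqrt(b)|1>:
alpha^2 = 0.63, beta^2 = 0.37
P(|0>) = alpha^2 + gamma * beta^2
= 0.63 + 0.78 * 0.37
= 0.63 + 0.2886
= 0.9186

0.9186


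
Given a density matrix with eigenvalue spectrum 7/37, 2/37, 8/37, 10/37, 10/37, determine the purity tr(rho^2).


tr(rho^2) = sum of eigenvalues squared
= (7/37)^2 + (2/37)^2 + (8/37)^2 + (10/37)^2 + (10/37)^2
= (49 + 4 + 64 + 100 + 100) / 1369
= 317/1369
= 0.2316

0.2316


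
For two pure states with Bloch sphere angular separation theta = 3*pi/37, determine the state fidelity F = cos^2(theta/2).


For states separated by angle theta on Bloch sphere:
F = cos^2(theta/2)
theta = 3*pi/37 = 0.2547
theta/2 = 0.1274
cos(theta/2) = 0.9919
F = 0.9839

0.9839


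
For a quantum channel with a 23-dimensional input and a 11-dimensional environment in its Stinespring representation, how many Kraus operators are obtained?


Tracing out the environment in an orthonormal basis {|i>_E} gives Kraus operators K_i = <i|_E U |0>_E.
Number of Kraus operators = dim(H_env) = d_env
= 11

11


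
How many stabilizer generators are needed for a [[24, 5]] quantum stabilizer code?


For an [[n,k]] stabilizer code:
Number of stabilizer generators = n - k
= 24 - 5
= 19

19


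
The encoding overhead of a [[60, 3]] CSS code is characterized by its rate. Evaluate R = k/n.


Code rate R = k/n
= 3/60
= 0.0500

0.0500


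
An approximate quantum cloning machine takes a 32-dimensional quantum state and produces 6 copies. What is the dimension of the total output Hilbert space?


Output space = H^(tensor 6) where dim(H) = 32
dim = 32^6
= 1024 (after 2 factors)
= 32768 (after 3 factors)
= 1048576 (after 4 factors)
= 33554432 (after 5 factors)
= 1073741824 (after 6 factors)
= 1073741824

1073741824


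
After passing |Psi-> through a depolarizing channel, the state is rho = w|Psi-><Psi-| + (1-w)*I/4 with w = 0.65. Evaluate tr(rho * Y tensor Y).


|Psi-> = (|01> - |10>)/sqrt(2)
For the pure Bell state, <Y_A Y_B> = -1 (Bell-state Pauli correlator).
The maximally-mixed part I/4 has tr(I/4 * P tensor P) = 0 for any traceless Pauli P.
So <Y_A Y_B>_rho = w * (-1) + (1 - w) * 0
= 0.65 * (-1)
= -0.6500

-0.6500


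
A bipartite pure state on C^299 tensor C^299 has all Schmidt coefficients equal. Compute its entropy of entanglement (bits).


For a maximally entangled state in d x d:
S = log2(d) = log2(299)
= 8.2240

8.2240


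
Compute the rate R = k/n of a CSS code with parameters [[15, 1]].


Code rate R = k/n
= 1/15
= 0.0667

0.0667


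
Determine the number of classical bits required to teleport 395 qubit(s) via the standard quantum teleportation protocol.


Quantum teleportation requires 2 classical bits per qubit teleported.
395 qubit(s) -> 2 * 395 = 790 classical bits

790
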